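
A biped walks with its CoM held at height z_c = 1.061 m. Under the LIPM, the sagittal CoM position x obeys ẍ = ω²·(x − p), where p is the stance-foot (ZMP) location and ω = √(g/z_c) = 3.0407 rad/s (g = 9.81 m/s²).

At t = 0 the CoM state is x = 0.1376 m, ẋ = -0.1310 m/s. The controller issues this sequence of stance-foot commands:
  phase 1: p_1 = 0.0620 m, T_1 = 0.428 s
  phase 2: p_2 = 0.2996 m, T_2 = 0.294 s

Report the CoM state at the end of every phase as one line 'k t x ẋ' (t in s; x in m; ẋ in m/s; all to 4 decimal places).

phase 1: p=0.0620, T=0.428, ωT=1.301420, cosh=1.973327, sinh=1.701182; start (x,ẋ)=(0.137600, -0.131000) → end (x,ẋ)=(0.137893, 0.132557)
phase 2: p=0.2996, T=0.294, ωT=0.893966, cosh=1.426918, sinh=1.017888; start (x,ẋ)=(0.137893, 0.132557) → end (x,ẋ)=(0.113231, -0.311351)

1 0.4280 0.1379 0.1326
2 0.7220 0.1132 -0.3114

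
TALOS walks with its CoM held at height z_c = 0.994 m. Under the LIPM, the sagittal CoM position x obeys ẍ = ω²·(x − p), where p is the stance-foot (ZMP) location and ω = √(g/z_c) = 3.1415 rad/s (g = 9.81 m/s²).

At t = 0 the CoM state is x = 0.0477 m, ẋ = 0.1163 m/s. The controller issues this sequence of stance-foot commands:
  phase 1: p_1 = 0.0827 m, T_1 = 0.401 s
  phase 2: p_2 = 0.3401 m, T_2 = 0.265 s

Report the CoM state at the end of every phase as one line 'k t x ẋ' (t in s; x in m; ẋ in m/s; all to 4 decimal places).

1 0.4010 0.0760 0.0433
2 0.6660 -0.0080 -0.7140

phase 1: p=0.0827, T=0.401, ωT=1.259742, cosh=1.904119, sinh=1.620391; start (x,ẋ)=(0.047700, 0.116300) → end (x,ẋ)=(0.076044, 0.043283)
phase 2: p=0.3401, T=0.265, ωT=0.832498, cosh=1.367008, sinh=0.932046; start (x,ẋ)=(0.076044, 0.043283) → end (x,ẋ)=(-0.008026, -0.713995)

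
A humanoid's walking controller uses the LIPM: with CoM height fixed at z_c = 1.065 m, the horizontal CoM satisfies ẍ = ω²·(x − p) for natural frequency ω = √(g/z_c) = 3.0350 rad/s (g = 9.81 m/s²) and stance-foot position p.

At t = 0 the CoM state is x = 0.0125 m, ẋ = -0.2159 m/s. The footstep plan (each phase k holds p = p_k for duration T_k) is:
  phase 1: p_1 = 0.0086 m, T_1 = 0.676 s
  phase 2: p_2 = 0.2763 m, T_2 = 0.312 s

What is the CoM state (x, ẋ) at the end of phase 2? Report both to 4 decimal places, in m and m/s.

phase 1: p=0.0086, T=0.676, ωT=2.051660, cosh=3.954664, sinh=3.826143; start (x,ẋ)=(0.012500, -0.215900) → end (x,ẋ)=(-0.248156, -0.808524)
phase 2: p=0.2763, T=0.312, ωT=0.946920, cosh=1.482846, sinh=1.094912; start (x,ẋ)=(-0.248156, -0.808524) → end (x,ẋ)=(-0.793072, -2.941714)

x = -0.7931, ẋ = -2.9417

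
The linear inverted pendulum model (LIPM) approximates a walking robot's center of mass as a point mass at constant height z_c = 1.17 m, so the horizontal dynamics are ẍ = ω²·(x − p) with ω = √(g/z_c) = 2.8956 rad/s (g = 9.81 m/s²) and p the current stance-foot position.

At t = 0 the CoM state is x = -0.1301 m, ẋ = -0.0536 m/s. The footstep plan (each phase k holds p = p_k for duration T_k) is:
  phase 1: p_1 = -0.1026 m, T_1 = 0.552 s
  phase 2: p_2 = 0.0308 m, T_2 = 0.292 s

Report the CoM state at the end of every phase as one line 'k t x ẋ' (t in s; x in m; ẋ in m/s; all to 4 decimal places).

1 0.5520 -0.2173 -0.3268
2 0.8440 -0.4186 -1.1330

phase 1: p=-0.1026, T=0.552, ωT=1.598371, cosh=2.573599, sinh=2.371373; start (x,ẋ)=(-0.130100, -0.053600) → end (x,ẋ)=(-0.217270, -0.326775)
phase 2: p=0.0308, T=0.292, ωT=0.845515, cosh=1.379257, sinh=0.949921; start (x,ẋ)=(-0.217270, -0.326775) → end (x,ẋ)=(-0.418553, -1.133046)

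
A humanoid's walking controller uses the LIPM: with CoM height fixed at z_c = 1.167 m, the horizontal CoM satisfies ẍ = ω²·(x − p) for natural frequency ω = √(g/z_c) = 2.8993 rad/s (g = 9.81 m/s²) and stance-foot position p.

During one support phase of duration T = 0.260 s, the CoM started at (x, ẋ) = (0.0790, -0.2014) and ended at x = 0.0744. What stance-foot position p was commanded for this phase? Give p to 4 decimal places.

ωT = 2.8993·0.260 = 0.753818; cosh(ωT) = 1.297832, sinh(ωT) = 0.827266
x(T) = p + (x₀−p)·cosh(ωT) + (ẋ₀/ω)·sinh(ωT) ⇒ p·(1 − cosh) = x(T) − x₀·cosh − (ẋ₀/ω)·sinh
numerator   = 0.0744 − (0.0790)·1.297832 − (-0.2014/2.8993)·0.827266 = 0.029337
denominator = 1 − 1.297832 = -0.297832
p = 0.029337 / -0.297832 = -0.0985

p = -0.0985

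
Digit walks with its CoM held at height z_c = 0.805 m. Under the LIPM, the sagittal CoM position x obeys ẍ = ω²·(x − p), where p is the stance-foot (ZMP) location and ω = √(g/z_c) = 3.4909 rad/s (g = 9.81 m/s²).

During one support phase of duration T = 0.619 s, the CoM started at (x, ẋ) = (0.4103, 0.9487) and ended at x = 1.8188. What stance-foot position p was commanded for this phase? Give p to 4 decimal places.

ωT = 3.4909·0.619 = 2.160867; cosh(ωT) = 4.396942, sinh(ωT) = 4.281717
x(T) = p + (x₀−p)·cosh(ωT) + (ẋ₀/ω)·sinh(ωT) ⇒ p·(1 − cosh) = x(T) − x₀·cosh − (ẋ₀/ω)·sinh
numerator   = 1.8188 − (0.4103)·4.396942 − (0.9487/3.4909)·4.281717 = -1.148881
denominator = 1 − 4.396942 = -3.396942
p = -1.148881 / -3.396942 = 0.3382

p = 0.3382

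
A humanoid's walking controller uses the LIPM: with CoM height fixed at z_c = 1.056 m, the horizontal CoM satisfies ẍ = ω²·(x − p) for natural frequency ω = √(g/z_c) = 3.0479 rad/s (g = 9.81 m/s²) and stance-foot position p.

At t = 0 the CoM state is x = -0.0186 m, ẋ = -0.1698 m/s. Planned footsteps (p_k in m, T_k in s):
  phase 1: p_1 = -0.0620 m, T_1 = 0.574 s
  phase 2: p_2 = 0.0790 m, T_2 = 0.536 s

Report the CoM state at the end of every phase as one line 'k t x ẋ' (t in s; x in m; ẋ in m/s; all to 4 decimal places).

1 0.5740 -0.0888 -0.1342
2 1.1100 -0.4756 -1.6167

phase 1: p=-0.0620, T=0.574, ωT=1.749495, cosh=2.962778, sinh=2.788917; start (x,ẋ)=(-0.018600, -0.169800) → end (x,ẋ)=(-0.088787, -0.134165)
phase 2: p=0.0790, T=0.536, ωT=1.633674, cosh=2.658937, sinh=2.463726; start (x,ẋ)=(-0.088787, -0.134165) → end (x,ẋ)=(-0.475586, -1.616683)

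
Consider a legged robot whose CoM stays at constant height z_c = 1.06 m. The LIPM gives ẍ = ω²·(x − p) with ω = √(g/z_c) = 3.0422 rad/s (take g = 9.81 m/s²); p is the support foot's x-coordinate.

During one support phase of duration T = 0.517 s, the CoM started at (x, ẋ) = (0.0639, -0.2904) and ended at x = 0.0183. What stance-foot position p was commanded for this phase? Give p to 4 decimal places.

ωT = 3.0422·0.517 = 1.572817; cosh(ωT) = 2.513835, sinh(ωT) = 2.306375
x(T) = p + (x₀−p)·cosh(ωT) + (ẋ₀/ω)·sinh(ωT) ⇒ p·(1 − cosh) = x(T) − x₀·cosh − (ẋ₀/ω)·sinh
numerator   = 0.0183 − (0.0639)·2.513835 − (-0.2904/3.0422)·2.306375 = 0.077826
denominator = 1 − 2.513835 = -1.513835
p = 0.077826 / -1.513835 = -0.0514

p = -0.0514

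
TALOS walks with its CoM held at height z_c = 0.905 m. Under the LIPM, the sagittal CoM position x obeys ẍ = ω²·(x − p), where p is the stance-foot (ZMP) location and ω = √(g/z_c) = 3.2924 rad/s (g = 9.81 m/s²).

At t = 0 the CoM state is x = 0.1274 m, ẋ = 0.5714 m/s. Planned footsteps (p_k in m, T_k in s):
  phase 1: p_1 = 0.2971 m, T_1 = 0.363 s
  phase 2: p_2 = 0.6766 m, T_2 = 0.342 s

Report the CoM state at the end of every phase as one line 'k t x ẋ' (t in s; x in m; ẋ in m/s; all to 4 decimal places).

phase 1: p=0.2971, T=0.363, ωT=1.195141, cosh=1.803343, sinh=1.500682; start (x,ẋ)=(0.127400, 0.571400) → end (x,ẋ)=(0.251518, 0.191969)
phase 2: p=0.6766, T=0.342, ωT=1.126001, cosh=1.703814, sinh=1.379487; start (x,ẋ)=(0.251518, 0.191969) → end (x,ẋ)=(0.032772, -1.603568)

1 0.3630 0.2515 0.1920
2 0.7050 0.0328 -1.6036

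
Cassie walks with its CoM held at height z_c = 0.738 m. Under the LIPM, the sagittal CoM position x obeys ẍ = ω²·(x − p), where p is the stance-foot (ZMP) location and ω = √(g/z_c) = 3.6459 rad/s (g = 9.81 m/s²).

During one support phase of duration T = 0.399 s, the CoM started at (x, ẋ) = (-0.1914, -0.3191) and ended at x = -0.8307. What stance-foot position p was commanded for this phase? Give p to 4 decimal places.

p = 0.1758

ωT = 3.6459·0.399 = 1.454714; cosh(ωT) = 2.258363, sinh(ωT) = 2.024896
x(T) = p + (x₀−p)·cosh(ωT) + (ẋ₀/ω)·sinh(ωT) ⇒ p·(1 − cosh) = x(T) − x₀·cosh − (ẋ₀/ω)·sinh
numerator   = -0.8307 − (-0.1914)·2.258363 − (-0.3191/3.6459)·2.024896 = -0.221224
denominator = 1 − 2.258363 = -1.258363
p = -0.221224 / -1.258363 = 0.1758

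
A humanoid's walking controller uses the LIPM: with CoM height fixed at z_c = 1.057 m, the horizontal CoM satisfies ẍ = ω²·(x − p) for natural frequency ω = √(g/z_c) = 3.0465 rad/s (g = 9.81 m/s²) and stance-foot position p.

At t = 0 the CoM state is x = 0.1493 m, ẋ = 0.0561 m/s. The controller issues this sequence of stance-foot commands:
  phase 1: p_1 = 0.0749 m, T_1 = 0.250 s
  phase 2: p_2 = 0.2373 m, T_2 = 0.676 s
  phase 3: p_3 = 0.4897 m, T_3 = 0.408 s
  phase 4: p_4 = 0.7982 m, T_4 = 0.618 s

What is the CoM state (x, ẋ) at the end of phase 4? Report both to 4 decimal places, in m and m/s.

phase 1: p=0.0749, T=0.250, ωT=0.761625, cosh=1.304330, sinh=0.837423; start (x,ẋ)=(0.149300, 0.056100) → end (x,ẋ)=(0.187363, 0.262983)
phase 2: p=0.2373, T=0.676, ωT=2.059434, cosh=3.984528, sinh=3.857002; start (x,ẋ)=(0.187363, 0.262983) → end (x,ẋ)=(0.371272, 0.461085)
phase 3: p=0.4897, T=0.408, ωT=1.242972, cosh=1.877212, sinh=1.588687; start (x,ẋ)=(0.371272, 0.461085) → end (x,ẋ)=(0.507833, 0.292373)
phase 4: p=0.7982, T=0.618, ωT=1.882737, cosh=3.361820, sinh=3.209647; start (x,ẋ)=(0.507833, 0.292373) → end (x,ẋ)=(0.130068, -1.856359)

x = 0.1301, ẋ = -1.8564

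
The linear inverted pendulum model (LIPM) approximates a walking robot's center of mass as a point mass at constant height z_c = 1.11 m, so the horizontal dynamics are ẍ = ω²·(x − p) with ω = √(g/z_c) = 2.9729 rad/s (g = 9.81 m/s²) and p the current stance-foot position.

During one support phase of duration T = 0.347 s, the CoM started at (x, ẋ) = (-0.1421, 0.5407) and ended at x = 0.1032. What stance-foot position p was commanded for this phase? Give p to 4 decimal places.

p = -0.1810

ωT = 2.9729·0.347 = 1.031596; cosh(ωT) = 1.580989, sinh(ωT) = 1.224552
x(T) = p + (x₀−p)·cosh(ωT) + (ẋ₀/ω)·sinh(ωT) ⇒ p·(1 − cosh) = x(T) − x₀·cosh − (ẋ₀/ω)·sinh
numerator   = 0.1032 − (-0.1421)·1.580989 − (0.5407/2.9729)·1.224552 = 0.105142
denominator = 1 − 1.580989 = -0.580989
p = 0.105142 / -0.580989 = -0.1810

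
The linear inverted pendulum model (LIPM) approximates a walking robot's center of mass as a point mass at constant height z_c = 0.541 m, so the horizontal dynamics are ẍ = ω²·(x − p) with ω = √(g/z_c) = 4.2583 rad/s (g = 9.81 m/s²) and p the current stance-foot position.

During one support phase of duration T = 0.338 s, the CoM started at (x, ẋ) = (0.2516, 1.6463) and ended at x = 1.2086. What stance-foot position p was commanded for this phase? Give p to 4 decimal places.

ωT = 4.2583·0.338 = 1.439305; cosh(ωT) = 2.227429, sinh(ωT) = 1.990336
x(T) = p + (x₀−p)·cosh(ωT) + (ẋ₀/ω)·sinh(ωT) ⇒ p·(1 − cosh) = x(T) − x₀·cosh − (ẋ₀/ω)·sinh
numerator   = 1.2086 − (0.2516)·2.227429 − (1.6463/4.2583)·1.990336 = -0.121304
denominator = 1 − 2.227429 = -1.227429
p = -0.121304 / -1.227429 = 0.0988

p = 0.0988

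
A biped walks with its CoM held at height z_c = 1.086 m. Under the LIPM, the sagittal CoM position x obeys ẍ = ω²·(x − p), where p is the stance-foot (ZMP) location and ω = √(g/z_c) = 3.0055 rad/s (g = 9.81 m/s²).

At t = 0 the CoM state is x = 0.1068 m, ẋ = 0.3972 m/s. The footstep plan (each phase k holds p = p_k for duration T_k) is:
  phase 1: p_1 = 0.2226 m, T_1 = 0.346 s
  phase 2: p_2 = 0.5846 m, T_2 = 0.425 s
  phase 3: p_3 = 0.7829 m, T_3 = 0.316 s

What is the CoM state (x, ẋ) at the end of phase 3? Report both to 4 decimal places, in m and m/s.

phase 1: p=0.2226, T=0.346, ωT=1.039903, cosh=1.591216, sinh=1.237727; start (x,ẋ)=(0.106800, 0.397200) → end (x,ẋ)=(0.201912, 0.201256)
phase 2: p=0.5846, T=0.425, ωT=1.277338, cosh=1.932927, sinh=1.654149; start (x,ẋ)=(0.201912, 0.201256) → end (x,ẋ)=(-0.044341, -1.513535)
phase 3: p=0.7829, T=0.316, ωT=0.949738, cosh=1.485937, sinh=1.099095; start (x,ẋ)=(-0.044341, -1.513535) → end (x,ẋ)=(-0.999820, -4.981669)

x = -0.9998, ẋ = -4.9817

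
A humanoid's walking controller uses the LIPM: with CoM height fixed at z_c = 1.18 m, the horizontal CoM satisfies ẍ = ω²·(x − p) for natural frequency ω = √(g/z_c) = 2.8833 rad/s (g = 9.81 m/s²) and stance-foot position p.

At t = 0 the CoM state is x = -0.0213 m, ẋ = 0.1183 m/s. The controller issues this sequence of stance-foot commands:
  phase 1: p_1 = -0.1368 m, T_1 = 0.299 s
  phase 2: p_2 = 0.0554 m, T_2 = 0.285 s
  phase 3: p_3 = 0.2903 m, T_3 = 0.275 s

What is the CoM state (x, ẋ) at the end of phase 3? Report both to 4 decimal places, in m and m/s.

phase 1: p=-0.1368, T=0.299, ωT=0.862107, cosh=1.395208, sinh=0.972936; start (x,ẋ)=(-0.021300, 0.118300) → end (x,ẋ)=(0.064265, 0.489062)
phase 2: p=0.0554, T=0.285, ωT=0.821740, cosh=1.357060, sinh=0.917395; start (x,ẋ)=(0.064265, 0.489062) → end (x,ẋ)=(0.223038, 0.687136)
phase 3: p=0.2903, T=0.275, ωT=0.792908, cosh=1.331170, sinh=0.878642; start (x,ẋ)=(0.223038, 0.687136) → end (x,ẋ)=(0.410158, 0.744295)

x = 0.4102, ẋ = 0.7443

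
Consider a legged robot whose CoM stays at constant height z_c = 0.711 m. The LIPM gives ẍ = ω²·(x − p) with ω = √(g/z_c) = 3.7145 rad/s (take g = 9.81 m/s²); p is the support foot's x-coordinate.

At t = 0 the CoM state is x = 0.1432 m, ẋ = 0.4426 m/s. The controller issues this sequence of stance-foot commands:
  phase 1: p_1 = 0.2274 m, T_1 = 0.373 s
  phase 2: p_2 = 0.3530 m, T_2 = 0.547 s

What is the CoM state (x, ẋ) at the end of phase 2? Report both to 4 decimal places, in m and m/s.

phase 1: p=0.2274, T=0.373, ωT=1.385509, cosh=2.123527, sinh=1.873331; start (x,ẋ)=(0.143200, 0.442600) → end (x,ẋ)=(0.271815, 0.353969)
phase 2: p=0.3530, T=0.547, ωT=2.031832, cosh=3.879570, sinh=3.748475; start (x,ẋ)=(0.271815, 0.353969) → end (x,ẋ)=(0.395244, 0.242851)

x = 0.3952, ẋ = 0.2429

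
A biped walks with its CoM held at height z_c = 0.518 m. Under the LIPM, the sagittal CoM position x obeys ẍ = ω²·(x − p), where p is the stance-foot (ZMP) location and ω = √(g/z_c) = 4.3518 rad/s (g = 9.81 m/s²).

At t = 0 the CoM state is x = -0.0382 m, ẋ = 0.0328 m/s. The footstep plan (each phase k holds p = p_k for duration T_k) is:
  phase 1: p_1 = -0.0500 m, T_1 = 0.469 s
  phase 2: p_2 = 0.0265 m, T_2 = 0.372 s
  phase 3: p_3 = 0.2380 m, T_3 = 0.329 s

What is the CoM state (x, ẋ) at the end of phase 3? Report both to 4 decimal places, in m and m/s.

phase 1: p=-0.0500, T=0.469, ωT=2.040994, cosh=3.914079, sinh=3.784180; start (x,ẋ)=(-0.038200, 0.032800) → end (x,ẋ)=(0.024708, 0.322704)
phase 2: p=0.0265, T=0.372, ωT=1.618870, cosh=2.622752, sinh=2.424630; start (x,ẋ)=(0.024708, 0.322704) → end (x,ẋ)=(0.201596, 0.827464)
phase 3: p=0.2380, T=0.329, ωT=1.431742, cosh=2.212439, sinh=1.973547; start (x,ẋ)=(0.201596, 0.827464) → end (x,ẋ)=(0.532715, 1.518060)

x = 0.5327, ẋ = 1.5181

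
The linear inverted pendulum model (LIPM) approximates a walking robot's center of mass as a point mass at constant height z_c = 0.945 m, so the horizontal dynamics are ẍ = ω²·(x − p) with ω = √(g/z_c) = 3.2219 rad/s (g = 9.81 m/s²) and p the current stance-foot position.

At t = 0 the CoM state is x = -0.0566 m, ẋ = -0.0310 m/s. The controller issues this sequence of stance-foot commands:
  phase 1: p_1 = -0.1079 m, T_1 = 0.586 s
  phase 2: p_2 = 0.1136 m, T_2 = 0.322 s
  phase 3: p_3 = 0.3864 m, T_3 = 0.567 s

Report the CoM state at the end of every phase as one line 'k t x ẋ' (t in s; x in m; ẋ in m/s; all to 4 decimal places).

1 0.5860 0.0344 0.4287
2 0.9080 0.1520 0.3660
3 1.4750 -0.0171 -1.1196

phase 1: p=-0.1079, T=0.586, ωT=1.888033, cosh=3.378867, sinh=3.227497; start (x,ẋ)=(-0.056600, -0.031000) → end (x,ẋ)=(0.034382, 0.428707)
phase 2: p=0.1136, T=0.322, ωT=1.037452, cosh=1.588187, sinh=1.233830; start (x,ẋ)=(0.034382, 0.428707) → end (x,ẋ)=(0.151961, 0.365953)
phase 3: p=0.3864, T=0.567, ωT=1.826817, cosh=3.187501, sinh=3.026576; start (x,ẋ)=(0.151961, 0.365953) → end (x,ẋ)=(-0.017107, -1.119616)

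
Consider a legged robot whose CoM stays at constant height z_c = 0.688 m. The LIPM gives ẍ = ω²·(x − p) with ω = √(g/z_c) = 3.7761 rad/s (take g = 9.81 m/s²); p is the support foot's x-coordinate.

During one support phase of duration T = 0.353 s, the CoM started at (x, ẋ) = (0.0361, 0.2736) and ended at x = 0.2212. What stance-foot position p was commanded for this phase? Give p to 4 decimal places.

ωT = 3.7761·0.353 = 1.332963; cosh(ωT) = 2.027980, sinh(ωT) = 1.764285
x(T) = p + (x₀−p)·cosh(ωT) + (ẋ₀/ω)·sinh(ωT) ⇒ p·(1 − cosh) = x(T) − x₀·cosh − (ẋ₀/ω)·sinh
numerator   = 0.2212 − (0.0361)·2.027980 − (0.2736/3.7761)·1.764285 = 0.020157
denominator = 1 − 2.027980 = -1.027980
p = 0.020157 / -1.027980 = -0.0196

p = -0.0196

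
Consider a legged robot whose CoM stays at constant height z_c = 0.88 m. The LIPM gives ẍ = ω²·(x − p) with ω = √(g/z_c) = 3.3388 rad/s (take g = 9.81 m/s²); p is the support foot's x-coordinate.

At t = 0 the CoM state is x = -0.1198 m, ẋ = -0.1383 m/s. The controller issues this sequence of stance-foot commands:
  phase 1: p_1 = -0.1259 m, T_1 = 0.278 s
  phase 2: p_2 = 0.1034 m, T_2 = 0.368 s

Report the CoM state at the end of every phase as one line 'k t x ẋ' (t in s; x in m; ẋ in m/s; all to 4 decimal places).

1 0.2780 -0.1612 -0.1805
2 0.6460 -0.4718 -1.7147

phase 1: p=-0.1259, T=0.278, ωT=0.928186, cosh=1.462593, sinh=1.067323; start (x,ẋ)=(-0.119800, -0.138300) → end (x,ẋ)=(-0.161189, -0.180539)
phase 2: p=0.1034, T=0.368, ωT=1.228678, cosh=1.854695, sinh=1.562016; start (x,ẋ)=(-0.161189, -0.180539) → end (x,ẋ)=(-0.471795, -1.714744)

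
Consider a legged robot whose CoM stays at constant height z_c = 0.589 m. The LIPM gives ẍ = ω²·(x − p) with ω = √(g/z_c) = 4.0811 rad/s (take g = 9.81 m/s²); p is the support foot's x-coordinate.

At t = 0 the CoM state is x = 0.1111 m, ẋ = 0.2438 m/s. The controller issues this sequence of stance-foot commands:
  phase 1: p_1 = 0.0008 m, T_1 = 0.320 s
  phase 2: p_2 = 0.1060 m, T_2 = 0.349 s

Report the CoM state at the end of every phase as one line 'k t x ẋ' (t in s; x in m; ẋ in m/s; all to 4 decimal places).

1 0.3200 0.3215 1.2528
2 0.6690 1.1804 4.4745

phase 1: p=0.0008, T=0.320, ωT=1.305952, cosh=1.981058, sinh=1.710143; start (x,ẋ)=(0.111100, 0.243800) → end (x,ẋ)=(0.321473, 1.252795)
phase 2: p=0.1060, T=0.349, ωT=1.424304, cosh=2.197820, sinh=1.957144; start (x,ẋ)=(0.321473, 1.252795) → end (x,ẋ)=(1.180364, 4.474463)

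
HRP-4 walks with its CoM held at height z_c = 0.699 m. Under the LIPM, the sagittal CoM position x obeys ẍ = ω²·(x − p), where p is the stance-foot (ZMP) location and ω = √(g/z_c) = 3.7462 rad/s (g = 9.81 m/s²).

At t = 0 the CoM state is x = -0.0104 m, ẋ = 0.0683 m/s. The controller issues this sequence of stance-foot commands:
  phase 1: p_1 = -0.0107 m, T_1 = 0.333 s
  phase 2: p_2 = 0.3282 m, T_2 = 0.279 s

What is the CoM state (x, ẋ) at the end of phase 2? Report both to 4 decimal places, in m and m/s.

phase 1: p=-0.0107, T=0.333, ωT=1.247485, cosh=1.884400, sinh=1.597174; start (x,ẋ)=(-0.010400, 0.068300) → end (x,ẋ)=(0.018985, 0.130500)
phase 2: p=0.3282, T=0.279, ωT=1.045190, cosh=1.597782, sinh=1.246157; start (x,ẋ)=(0.018985, 0.130500) → end (x,ẋ)=(-0.122448, -1.235016)

x = -0.1224, ẋ = -1.2350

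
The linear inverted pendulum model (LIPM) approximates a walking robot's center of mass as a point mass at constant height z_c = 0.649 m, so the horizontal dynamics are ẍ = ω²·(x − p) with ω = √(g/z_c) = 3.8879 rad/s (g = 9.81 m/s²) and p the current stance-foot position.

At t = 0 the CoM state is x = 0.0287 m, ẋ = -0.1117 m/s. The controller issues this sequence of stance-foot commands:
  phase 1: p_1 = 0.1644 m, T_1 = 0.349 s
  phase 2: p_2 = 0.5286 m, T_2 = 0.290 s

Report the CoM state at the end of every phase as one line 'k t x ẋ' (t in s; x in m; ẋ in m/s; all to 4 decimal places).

1 0.3490 -0.1687 -1.1880
2 0.6390 -1.0832 -5.7732

phase 1: p=0.1644, T=0.349, ωT=1.356877, cosh=2.070754, sinh=1.813291; start (x,ẋ)=(0.028700, -0.111700) → end (x,ẋ)=(-0.168697, -1.187974)
phase 2: p=0.5286, T=0.290, ωT=1.127491, cosh=1.705872, sinh=1.382027; start (x,ẋ)=(-0.168697, -1.187974) → end (x,ẋ)=(-1.083188, -5.773239)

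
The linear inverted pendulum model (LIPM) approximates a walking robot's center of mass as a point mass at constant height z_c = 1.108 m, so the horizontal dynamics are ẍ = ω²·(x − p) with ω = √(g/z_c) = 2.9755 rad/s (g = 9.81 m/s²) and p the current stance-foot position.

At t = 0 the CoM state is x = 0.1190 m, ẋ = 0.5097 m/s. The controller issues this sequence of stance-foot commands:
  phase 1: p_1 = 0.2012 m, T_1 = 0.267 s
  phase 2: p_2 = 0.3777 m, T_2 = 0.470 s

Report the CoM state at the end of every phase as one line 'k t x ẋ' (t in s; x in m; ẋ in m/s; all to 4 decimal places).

1 0.2670 0.2425 0.4638
2 0.7370 0.3837 0.2316

phase 1: p=0.2012, T=0.267, ωT=0.794458, cosh=1.332534, sinh=0.880708; start (x,ẋ)=(0.119000, 0.509700) → end (x,ẋ)=(0.242530, 0.463784)
phase 2: p=0.3777, T=0.470, ωT=1.398485, cosh=2.148016, sinh=1.901045; start (x,ẋ)=(0.242530, 0.463784) → end (x,ẋ)=(0.383664, 0.231618)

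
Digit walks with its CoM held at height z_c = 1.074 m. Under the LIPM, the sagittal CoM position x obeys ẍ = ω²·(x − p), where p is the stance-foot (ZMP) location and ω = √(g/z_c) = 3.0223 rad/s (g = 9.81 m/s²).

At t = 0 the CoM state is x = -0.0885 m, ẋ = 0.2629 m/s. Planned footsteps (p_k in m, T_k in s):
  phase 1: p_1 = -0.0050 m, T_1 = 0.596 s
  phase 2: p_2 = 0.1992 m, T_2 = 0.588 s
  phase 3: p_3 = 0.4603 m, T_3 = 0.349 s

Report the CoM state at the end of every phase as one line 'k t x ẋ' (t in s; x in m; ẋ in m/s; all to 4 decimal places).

phase 1: p=-0.0050, T=0.596, ωT=1.801291, cosh=3.111274, sinh=2.946188; start (x,ẋ)=(-0.088500, 0.262900) → end (x,ẋ)=(-0.008512, 0.074448)
phase 2: p=0.1992, T=0.588, ωT=1.777112, cosh=3.040942, sinh=2.871816; start (x,ẋ)=(-0.008512, 0.074448) → end (x,ẋ)=(-0.361699, -1.576444)
phase 3: p=0.4603, T=0.349, ωT=1.054783, cosh=1.609810, sinh=1.261542; start (x,ẋ)=(-0.361699, -1.576444) → end (x,ẋ)=(-1.520988, -5.671858)

1 0.5960 -0.0085 0.0744
2 1.1840 -0.3617 -1.5764
3 1.5330 -1.5210 -5.6719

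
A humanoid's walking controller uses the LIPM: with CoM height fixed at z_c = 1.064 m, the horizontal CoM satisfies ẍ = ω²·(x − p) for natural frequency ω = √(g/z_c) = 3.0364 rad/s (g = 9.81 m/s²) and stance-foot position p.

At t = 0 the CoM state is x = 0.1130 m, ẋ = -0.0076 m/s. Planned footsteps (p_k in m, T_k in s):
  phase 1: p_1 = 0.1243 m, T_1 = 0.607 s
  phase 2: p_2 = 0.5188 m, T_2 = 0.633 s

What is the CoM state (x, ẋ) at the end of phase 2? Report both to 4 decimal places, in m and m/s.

x = -1.1563, ẋ = -4.9103

phase 1: p=0.1243, T=0.607, ωT=1.843095, cosh=3.237191, sinh=3.078864; start (x,ẋ)=(0.113000, -0.007600) → end (x,ẋ)=(0.080013, -0.130243)
phase 2: p=0.5188, T=0.633, ωT=1.922041, cosh=3.490602, sinh=3.344294; start (x,ẋ)=(0.080013, -0.130243) → end (x,ẋ)=(-1.156278, -4.910333)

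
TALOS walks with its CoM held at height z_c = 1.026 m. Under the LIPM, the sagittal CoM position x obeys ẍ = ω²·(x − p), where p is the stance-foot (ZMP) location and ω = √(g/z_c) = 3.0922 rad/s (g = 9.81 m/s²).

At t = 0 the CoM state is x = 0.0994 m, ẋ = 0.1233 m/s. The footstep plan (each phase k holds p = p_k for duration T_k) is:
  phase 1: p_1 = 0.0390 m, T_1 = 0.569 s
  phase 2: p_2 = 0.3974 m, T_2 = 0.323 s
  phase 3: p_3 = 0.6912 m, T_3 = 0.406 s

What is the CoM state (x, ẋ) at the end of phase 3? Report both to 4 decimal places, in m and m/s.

phase 1: p=0.0390, T=0.569, ωT=1.759462, cosh=2.990724, sinh=2.818586; start (x,ẋ)=(0.099400, 0.123300) → end (x,ẋ)=(0.332029, 0.895180)
phase 2: p=0.3974, T=0.323, ωT=0.998781, cosh=1.541649, sinh=1.173320; start (x,ẋ)=(0.332029, 0.895180) → end (x,ẋ)=(0.636294, 1.142880)
phase 3: p=0.6912, T=0.406, ωT=1.255433, cosh=1.897155, sinh=1.612203; start (x,ẋ)=(0.636294, 1.142880) → end (x,ẋ)=(1.182906, 1.894499)

x = 1.1829, ẋ = 1.8945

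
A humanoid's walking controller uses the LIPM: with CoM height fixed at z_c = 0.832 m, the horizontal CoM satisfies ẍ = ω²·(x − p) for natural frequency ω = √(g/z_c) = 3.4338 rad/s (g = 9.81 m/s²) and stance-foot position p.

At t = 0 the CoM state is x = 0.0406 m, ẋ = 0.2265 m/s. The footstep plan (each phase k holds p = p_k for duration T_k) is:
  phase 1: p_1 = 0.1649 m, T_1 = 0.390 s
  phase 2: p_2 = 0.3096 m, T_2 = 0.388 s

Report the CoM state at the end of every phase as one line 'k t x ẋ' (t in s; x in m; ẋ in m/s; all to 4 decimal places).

1 0.3900 0.0287 -0.2966
2 0.7780 -0.4121 -2.3019

phase 1: p=0.1649, T=0.390, ωT=1.339182, cosh=2.038990, sinh=1.776930; start (x,ẋ)=(0.040600, 0.226500) → end (x,ẋ)=(0.028663, -0.296601)
phase 2: p=0.3096, T=0.388, ωT=1.332314, cosh=2.026835, sinh=1.762969; start (x,ẋ)=(0.028663, -0.296601) → end (x,ẋ)=(-0.412092, -2.301863)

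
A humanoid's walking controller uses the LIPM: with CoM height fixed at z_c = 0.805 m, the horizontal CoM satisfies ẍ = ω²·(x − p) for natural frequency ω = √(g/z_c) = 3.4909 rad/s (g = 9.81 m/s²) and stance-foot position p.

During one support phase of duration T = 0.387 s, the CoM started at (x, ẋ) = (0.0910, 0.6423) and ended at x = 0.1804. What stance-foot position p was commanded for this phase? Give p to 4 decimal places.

ωT = 3.4909·0.387 = 1.350978; cosh(ωT) = 2.060094, sinh(ωT) = 1.801107
x(T) = p + (x₀−p)·cosh(ωT) + (ẋ₀/ω)·sinh(ωT) ⇒ p·(1 − cosh) = x(T) − x₀·cosh − (ẋ₀/ω)·sinh
numerator   = 0.1804 − (0.0910)·2.060094 − (0.6423/3.4909)·1.801107 = -0.338459
denominator = 1 − 2.060094 = -1.060094
p = -0.338459 / -1.060094 = 0.3193

p = 0.3193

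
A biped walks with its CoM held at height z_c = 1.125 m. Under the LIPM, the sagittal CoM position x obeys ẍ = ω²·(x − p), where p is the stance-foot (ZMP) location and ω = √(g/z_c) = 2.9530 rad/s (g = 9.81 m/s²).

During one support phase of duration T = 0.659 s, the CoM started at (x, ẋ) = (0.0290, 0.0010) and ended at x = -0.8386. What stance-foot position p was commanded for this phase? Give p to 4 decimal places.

ωT = 2.9530·0.659 = 1.946027; cosh(ωT) = 3.571829, sinh(ωT) = 3.428989
x(T) = p + (x₀−p)·cosh(ωT) + (ẋ₀/ω)·sinh(ωT) ⇒ p·(1 − cosh) = x(T) − x₀·cosh − (ẋ₀/ω)·sinh
numerator   = -0.8386 − (0.0290)·3.571829 − (0.0010/2.9530)·3.428989 = -0.943344
denominator = 1 − 3.571829 = -2.571829
p = -0.943344 / -2.571829 = 0.3668

p = 0.3668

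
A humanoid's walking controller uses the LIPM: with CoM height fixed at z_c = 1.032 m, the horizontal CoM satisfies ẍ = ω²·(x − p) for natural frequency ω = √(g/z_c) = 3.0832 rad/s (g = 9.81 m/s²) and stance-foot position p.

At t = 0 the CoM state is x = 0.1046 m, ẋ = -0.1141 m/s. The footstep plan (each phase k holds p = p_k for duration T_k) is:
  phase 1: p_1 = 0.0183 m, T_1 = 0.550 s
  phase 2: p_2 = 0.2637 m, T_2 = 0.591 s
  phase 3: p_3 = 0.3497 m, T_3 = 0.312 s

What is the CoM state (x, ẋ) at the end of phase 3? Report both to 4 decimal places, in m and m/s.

x = 0.4023, ẋ = 0.3060

phase 1: p=0.0183, T=0.550, ωT=1.695760, cosh=2.817123, sinh=2.633664; start (x,ẋ)=(0.104600, -0.114100) → end (x,ẋ)=(0.163954, 0.379332)
phase 2: p=0.2637, T=0.591, ωT=1.822171, cosh=3.173474, sinh=3.011800; start (x,ẋ)=(0.163954, 0.379332) → end (x,ẋ)=(0.317705, 0.277558)
phase 3: p=0.3497, T=0.312, ωT=0.961958, cosh=1.499480, sinh=1.117336; start (x,ẋ)=(0.317705, 0.277558) → end (x,ẋ)=(0.402310, 0.305971)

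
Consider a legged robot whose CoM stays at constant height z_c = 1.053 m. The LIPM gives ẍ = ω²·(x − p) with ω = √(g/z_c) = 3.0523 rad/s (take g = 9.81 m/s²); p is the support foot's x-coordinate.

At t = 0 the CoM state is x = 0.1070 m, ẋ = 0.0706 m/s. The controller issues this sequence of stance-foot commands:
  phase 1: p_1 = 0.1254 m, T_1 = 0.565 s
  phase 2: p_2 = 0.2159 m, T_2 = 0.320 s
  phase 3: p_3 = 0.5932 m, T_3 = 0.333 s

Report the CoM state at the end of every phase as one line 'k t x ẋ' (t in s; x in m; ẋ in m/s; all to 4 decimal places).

phase 1: p=0.1254, T=0.565, ωT=1.724549, cosh=2.894123, sinh=2.715870; start (x,ẋ)=(0.107000, 0.070600) → end (x,ẋ)=(0.134966, 0.051796)
phase 2: p=0.2159, T=0.320, ωT=0.976736, cosh=1.516156, sinh=1.139618; start (x,ẋ)=(0.134966, 0.051796) → end (x,ẋ)=(0.112531, -0.202994)
phase 3: p=0.5932, T=0.333, ωT=1.016416, cosh=1.562581, sinh=1.200692; start (x,ẋ)=(0.112531, -0.202994) → end (x,ẋ)=(-0.237737, -2.078785)

1 0.5650 0.1350 0.0518
2 0.8850 0.1125 -0.2030
3 1.2180 -0.2377 -2.0788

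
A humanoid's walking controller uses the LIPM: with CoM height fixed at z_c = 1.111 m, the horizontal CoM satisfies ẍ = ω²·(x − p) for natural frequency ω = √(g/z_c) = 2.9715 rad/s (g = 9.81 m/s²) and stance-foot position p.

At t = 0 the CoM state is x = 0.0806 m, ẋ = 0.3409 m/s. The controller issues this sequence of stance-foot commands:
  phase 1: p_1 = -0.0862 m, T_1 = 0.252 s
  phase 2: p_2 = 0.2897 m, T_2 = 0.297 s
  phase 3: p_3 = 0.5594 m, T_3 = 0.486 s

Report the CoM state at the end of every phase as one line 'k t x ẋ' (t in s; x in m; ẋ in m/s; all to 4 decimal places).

1 0.2520 0.2238 0.8478
2 0.5490 0.4822 1.0037
3 1.0350 1.0626 1.7862

phase 1: p=-0.0862, T=0.252, ωT=0.748818, cosh=1.293712, sinh=0.820787; start (x,ẋ)=(0.080600, 0.340900) → end (x,ẋ)=(0.223755, 0.847846)
phase 2: p=0.2897, T=0.297, ωT=0.882535, cosh=1.415376, sinh=1.001644; start (x,ẋ)=(0.223755, 0.847846) → end (x,ẋ)=(0.482157, 1.003743)
phase 3: p=0.5594, T=0.486, ωT=1.444149, cosh=2.237095, sinh=2.001149; start (x,ẋ)=(0.482157, 1.003743) → end (x,ẋ)=(1.062569, 1.786152)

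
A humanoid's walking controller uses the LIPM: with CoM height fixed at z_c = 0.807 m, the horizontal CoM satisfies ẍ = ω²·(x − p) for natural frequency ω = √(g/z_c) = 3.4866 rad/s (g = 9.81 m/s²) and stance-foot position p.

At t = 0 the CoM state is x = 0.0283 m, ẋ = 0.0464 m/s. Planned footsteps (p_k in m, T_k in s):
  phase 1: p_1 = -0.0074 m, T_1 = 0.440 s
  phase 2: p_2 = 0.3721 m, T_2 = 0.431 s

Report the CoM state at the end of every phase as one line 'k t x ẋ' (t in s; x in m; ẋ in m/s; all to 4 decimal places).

1 0.4400 0.1086 0.3878
2 0.8710 -0.0117 -1.0474

phase 1: p=-0.0074, T=0.440, ωT=1.534104, cosh=2.426409, sinh=2.210760; start (x,ẋ)=(0.028300, 0.046400) → end (x,ẋ)=(0.108644, 0.387762)
phase 2: p=0.3721, T=0.431, ωT=1.502725, cosh=2.358220, sinh=2.135697; start (x,ẋ)=(0.108644, 0.387762) → end (x,ẋ)=(-0.011666, -1.047351)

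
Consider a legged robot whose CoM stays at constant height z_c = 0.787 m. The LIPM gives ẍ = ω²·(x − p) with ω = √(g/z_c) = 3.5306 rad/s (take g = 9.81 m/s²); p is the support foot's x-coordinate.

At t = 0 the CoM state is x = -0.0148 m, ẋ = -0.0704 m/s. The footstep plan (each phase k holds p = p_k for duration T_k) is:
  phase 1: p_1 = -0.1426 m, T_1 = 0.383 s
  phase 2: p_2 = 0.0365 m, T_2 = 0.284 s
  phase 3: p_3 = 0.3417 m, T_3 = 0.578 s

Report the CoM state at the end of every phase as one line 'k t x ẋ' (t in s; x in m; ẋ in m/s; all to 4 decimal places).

1 0.3830 0.0850 0.6686
2 0.6670 0.3348 1.2358
3 1.2450 1.6391 4.7442

phase 1: p=-0.1426, T=0.383, ωT=1.352220, cosh=2.062332, sinh=1.803666; start (x,ẋ)=(-0.014800, -0.070400) → end (x,ẋ)=(0.085001, 0.668645)
phase 2: p=0.0365, T=0.284, ωT=1.002690, cosh=1.546248, sinh=1.179357; start (x,ẋ)=(0.085001, 0.668645) → end (x,ẋ)=(0.334848, 1.235842)
phase 3: p=0.3417, T=0.578, ωT=2.040687, cosh=3.912916, sinh=3.782977; start (x,ẋ)=(0.334848, 1.235842) → end (x,ẋ)=(1.639071, 4.744227)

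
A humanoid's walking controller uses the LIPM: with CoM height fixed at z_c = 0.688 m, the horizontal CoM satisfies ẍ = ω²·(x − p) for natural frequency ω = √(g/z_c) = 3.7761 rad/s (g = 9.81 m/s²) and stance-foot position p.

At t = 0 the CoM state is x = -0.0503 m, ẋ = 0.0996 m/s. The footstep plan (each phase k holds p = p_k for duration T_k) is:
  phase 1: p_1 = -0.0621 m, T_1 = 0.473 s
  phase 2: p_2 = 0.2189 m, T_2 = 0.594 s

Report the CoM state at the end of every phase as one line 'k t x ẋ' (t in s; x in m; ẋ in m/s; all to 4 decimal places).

phase 1: p=-0.0621, T=0.473, ωT=1.786095, cosh=3.066862, sinh=2.899249; start (x,ẋ)=(-0.050300, 0.099600) → end (x,ẋ)=(0.050561, 0.434644)
phase 2: p=0.2189, T=0.594, ωT=2.243003, cosh=4.763862, sinh=4.657723; start (x,ẋ)=(0.050561, 0.434644) → end (x,ẋ)=(-0.046922, -0.890170)

1 0.4730 0.0506 0.4346
2 1.0670 -0.0469 -0.8902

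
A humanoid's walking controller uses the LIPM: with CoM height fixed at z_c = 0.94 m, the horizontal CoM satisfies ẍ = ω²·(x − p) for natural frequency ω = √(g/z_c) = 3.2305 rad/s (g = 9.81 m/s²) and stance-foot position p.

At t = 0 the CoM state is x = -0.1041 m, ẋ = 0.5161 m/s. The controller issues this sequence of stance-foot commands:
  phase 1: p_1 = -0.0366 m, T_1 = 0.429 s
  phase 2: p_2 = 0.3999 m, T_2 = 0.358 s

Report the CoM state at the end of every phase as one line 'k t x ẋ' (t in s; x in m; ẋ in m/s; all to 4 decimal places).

phase 1: p=-0.0366, T=0.429, ωT=1.385884, cosh=2.124232, sinh=1.874129; start (x,ẋ)=(-0.104100, 0.516100) → end (x,ẋ)=(0.119423, 0.687646)
phase 2: p=0.3999, T=0.358, ωT=1.156519, cosh=1.746714, sinh=1.432135; start (x,ẋ)=(0.119423, 0.687646) → end (x,ẋ)=(0.214831, -0.096512)

1 0.4290 0.1194 0.6876
2 0.7870 0.2148 -0.0965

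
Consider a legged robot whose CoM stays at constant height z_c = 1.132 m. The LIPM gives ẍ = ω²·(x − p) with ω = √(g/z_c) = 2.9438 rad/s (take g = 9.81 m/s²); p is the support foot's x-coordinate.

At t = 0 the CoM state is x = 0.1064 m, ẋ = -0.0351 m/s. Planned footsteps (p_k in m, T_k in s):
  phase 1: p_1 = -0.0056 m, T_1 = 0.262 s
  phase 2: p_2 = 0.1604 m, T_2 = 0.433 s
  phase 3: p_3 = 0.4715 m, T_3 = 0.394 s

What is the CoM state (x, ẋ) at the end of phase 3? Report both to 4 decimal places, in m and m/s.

phase 1: p=-0.0056, T=0.262, ωT=0.771276, cosh=1.312473, sinh=0.850050; start (x,ẋ)=(0.106400, -0.035100) → end (x,ẋ)=(0.131262, 0.234198)
phase 2: p=0.1604, T=0.433, ωT=1.274665, cosh=1.928514, sinh=1.648990; start (x,ẋ)=(0.131262, 0.234198) → end (x,ẋ)=(0.235394, 0.310208)
phase 3: p=0.4715, T=0.394, ωT=1.159857, cosh=1.751504, sinh=1.437973; start (x,ẋ)=(0.235394, 0.310208) → end (x,ẋ)=(0.209488, -0.456131)

x = 0.2095, ẋ = -0.4561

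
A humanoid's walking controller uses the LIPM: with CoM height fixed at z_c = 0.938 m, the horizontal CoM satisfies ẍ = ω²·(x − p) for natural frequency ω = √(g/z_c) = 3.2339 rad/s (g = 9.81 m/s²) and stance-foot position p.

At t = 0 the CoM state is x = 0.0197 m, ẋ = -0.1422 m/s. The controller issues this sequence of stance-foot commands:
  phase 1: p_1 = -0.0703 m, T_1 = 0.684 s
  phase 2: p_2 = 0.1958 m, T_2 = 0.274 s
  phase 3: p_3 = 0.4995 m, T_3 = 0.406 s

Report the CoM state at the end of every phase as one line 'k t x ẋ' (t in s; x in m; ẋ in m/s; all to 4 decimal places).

1 0.6840 0.1472 0.6561
2 0.9580 0.3311 0.7729
3 1.3640 0.5759 0.6016

phase 1: p=-0.0703, T=0.684, ωT=2.211988, cosh=4.621668, sinh=4.512185; start (x,ẋ)=(0.019700, -0.142200) → end (x,ẋ)=(0.147242, 0.656075)
phase 2: p=0.1958, T=0.274, ωT=0.886089, cosh=1.418944, sinh=1.006679; start (x,ẋ)=(0.147242, 0.656075) → end (x,ẋ)=(0.331128, 0.772852)
phase 3: p=0.4995, T=0.406, ωT=1.312963, cosh=1.993097, sinh=1.724076; start (x,ẋ)=(0.331128, 0.772852) → end (x,ẋ)=(0.575945, 0.601612)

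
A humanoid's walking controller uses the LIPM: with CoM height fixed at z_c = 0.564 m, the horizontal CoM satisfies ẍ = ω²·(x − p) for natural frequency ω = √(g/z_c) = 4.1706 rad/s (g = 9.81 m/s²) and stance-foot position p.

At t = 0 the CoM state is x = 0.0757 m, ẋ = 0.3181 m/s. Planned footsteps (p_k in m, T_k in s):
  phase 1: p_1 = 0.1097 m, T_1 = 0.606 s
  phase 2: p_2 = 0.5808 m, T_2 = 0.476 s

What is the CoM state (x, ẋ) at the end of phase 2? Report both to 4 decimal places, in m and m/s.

phase 1: p=0.1097, T=0.606, ωT=2.527384, cosh=6.300286, sinh=6.220418; start (x,ẋ)=(0.075700, 0.318100) → end (x,ẋ)=(0.369934, 1.122063)
phase 2: p=0.5808, T=0.476, ωT=1.985206, cosh=3.708948, sinh=3.571596; start (x,ẋ)=(0.369934, 1.122063) → end (x,ẋ)=(0.759615, 1.020678)

x = 0.7596, ẋ = 1.0207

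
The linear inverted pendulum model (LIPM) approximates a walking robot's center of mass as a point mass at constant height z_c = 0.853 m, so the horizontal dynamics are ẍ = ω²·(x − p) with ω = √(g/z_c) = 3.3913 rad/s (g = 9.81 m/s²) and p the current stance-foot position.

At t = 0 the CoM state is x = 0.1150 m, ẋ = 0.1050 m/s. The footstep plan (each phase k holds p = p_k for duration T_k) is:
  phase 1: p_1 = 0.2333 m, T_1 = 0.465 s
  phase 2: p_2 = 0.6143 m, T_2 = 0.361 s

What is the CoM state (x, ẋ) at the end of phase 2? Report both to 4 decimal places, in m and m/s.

x = -0.8132, ẋ = -4.4306

phase 1: p=0.2333, T=0.465, ωT=1.576955, cosh=2.523398, sinh=2.316795; start (x,ẋ)=(0.115000, 0.105000) → end (x,ẋ)=(0.006514, -0.664520)
phase 2: p=0.6143, T=0.361, ωT=1.224259, cosh=1.847810, sinh=1.553835; start (x,ẋ)=(0.006514, -0.664520) → end (x,ẋ)=(-0.813246, -4.430650)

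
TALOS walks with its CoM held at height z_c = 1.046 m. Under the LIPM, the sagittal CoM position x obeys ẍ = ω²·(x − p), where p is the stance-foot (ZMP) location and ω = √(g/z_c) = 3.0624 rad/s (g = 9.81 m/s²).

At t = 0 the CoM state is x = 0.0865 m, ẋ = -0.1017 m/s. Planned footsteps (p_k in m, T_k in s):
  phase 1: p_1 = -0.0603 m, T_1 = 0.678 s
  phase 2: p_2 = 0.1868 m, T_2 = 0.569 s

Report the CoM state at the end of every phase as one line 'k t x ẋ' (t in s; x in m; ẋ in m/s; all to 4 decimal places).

phase 1: p=-0.0603, T=0.678, ωT=2.076307, cosh=4.050178, sinh=3.924786; start (x,ẋ)=(0.086500, -0.101700) → end (x,ẋ)=(0.403927, 1.352525)
phase 2: p=0.1868, T=0.569, ωT=1.742506, cosh=2.943359, sinh=2.768278; start (x,ẋ)=(0.403927, 1.352525) → end (x,ẋ)=(2.048507, 5.821676)

1 0.6780 0.4039 1.3525
2 1.2470 2.0485 5.8217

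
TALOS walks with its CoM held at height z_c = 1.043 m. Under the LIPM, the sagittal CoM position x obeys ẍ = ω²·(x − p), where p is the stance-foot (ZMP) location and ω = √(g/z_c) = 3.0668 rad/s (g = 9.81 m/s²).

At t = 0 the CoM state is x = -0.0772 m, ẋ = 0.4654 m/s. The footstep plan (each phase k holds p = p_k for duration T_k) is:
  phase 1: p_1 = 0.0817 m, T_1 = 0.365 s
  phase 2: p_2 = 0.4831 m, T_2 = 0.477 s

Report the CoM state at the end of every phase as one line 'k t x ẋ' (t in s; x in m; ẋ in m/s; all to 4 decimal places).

phase 1: p=0.0817, T=0.365, ωT=1.119382, cosh=1.694721, sinh=1.368240; start (x,ẋ)=(-0.077200, 0.465400) → end (x,ẋ)=(0.020045, 0.121960)
phase 2: p=0.4831, T=0.477, ωT=1.462864, cosh=2.274940, sinh=2.043368; start (x,ẋ)=(0.020045, 0.121960) → end (x,ẋ)=(-0.489062, -2.624328)

1 0.3650 0.0200 0.1220
2 0.8420 -0.4891 -2.6243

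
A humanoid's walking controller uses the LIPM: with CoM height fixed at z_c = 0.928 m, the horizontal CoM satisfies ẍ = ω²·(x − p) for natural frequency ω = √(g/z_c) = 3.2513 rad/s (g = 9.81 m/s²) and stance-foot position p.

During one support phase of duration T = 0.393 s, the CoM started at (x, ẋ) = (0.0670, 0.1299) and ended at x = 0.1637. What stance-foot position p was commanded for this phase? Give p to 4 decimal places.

p = 0.0342

ωT = 3.2513·0.393 = 1.277761; cosh(ωT) = 1.933628, sinh(ωT) = 1.654967
x(T) = p + (x₀−p)·cosh(ωT) + (ẋ₀/ω)·sinh(ωT) ⇒ p·(1 − cosh) = x(T) − x₀·cosh − (ẋ₀/ω)·sinh
numerator   = 0.1637 − (0.0670)·1.933628 − (0.1299/3.2513)·1.654967 = -0.031974
denominator = 1 − 1.933628 = -0.933628
p = -0.031974 / -0.933628 = 0.0342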